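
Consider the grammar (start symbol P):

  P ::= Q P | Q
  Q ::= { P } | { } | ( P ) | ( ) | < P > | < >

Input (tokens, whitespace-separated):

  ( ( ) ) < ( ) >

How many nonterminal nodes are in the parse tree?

8

[P [Q ( [P [Q ( )]] )] [P [Q < [P [Q ( )]] >]]]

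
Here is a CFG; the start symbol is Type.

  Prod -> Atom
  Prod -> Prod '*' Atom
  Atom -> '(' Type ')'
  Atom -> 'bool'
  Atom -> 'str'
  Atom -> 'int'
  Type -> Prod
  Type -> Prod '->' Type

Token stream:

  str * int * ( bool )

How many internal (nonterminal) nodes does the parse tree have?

10

[Type [Prod [Prod [Prod [Atom str]] * [Atom int]] * [Atom ( [Type [Prod [Atom bool]]] )]]]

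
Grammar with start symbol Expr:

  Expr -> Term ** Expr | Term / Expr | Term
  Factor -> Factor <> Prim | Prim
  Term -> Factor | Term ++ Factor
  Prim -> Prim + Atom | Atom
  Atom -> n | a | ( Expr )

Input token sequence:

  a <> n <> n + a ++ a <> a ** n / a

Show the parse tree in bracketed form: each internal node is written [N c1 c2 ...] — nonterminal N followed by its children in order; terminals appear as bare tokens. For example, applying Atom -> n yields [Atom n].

[Expr [Term [Term [Factor [Factor [Factor [Prim [Atom a]]] <> [Prim [Atom n]]] <> [Prim [Prim [Atom n]] + [Atom a]]]] ++ [Factor [Factor [Prim [Atom a]]] <> [Prim [Atom a]]]] ** [Expr [Term [Factor [Prim [Atom n]]]] / [Expr [Term [Factor [Prim [Atom a]]]]]]]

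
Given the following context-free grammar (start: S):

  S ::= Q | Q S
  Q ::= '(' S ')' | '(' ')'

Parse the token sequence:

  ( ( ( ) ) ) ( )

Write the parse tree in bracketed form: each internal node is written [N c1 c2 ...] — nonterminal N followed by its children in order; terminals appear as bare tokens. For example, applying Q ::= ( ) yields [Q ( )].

S
Q S
( S ) S
( Q ) S
( ( S ) ) S
( ( Q ) ) S
( ( ( ) ) ) S
( ( ( ) ) ) Q
( ( ( ) ) ) ( )

[S [Q ( [S [Q ( [S [Q ( )]] )]] )] [S [Q ( )]]]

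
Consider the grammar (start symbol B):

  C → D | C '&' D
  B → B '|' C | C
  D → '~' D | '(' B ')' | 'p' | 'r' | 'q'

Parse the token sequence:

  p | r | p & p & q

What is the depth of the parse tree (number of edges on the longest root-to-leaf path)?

5

[B [B [B [C [D p]]] | [C [D r]]] | [C [C [C [D p]] & [D p]] & [D q]]]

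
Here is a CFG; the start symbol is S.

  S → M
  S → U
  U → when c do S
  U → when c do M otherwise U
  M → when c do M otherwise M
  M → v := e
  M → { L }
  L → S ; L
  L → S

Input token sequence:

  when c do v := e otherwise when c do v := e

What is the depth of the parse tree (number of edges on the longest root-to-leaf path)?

[S [U when c do [M v := e] otherwise [U when c do [S [M v := e]]]]]

5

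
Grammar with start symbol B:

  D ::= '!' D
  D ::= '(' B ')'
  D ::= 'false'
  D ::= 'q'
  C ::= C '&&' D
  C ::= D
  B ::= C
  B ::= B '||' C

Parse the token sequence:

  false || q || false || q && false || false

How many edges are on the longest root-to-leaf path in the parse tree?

[B [B [B [B [B [C [D false]]] || [C [D q]]] || [C [D false]]] || [C [C [D q]] && [D false]]] || [C [D false]]]

7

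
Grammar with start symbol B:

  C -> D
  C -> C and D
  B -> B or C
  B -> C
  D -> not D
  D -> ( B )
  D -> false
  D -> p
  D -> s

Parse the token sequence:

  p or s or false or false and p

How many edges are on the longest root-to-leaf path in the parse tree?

[B [B [B [B [C [D p]]] or [C [D s]]] or [C [D false]]] or [C [C [D false]] and [D p]]]

6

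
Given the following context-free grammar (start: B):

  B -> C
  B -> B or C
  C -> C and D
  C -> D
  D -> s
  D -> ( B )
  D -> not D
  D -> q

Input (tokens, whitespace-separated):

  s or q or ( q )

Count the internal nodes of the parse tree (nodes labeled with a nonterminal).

[B [B [B [C [D s]]] or [C [D q]]] or [C [D ( [B [C [D q]]] )]]]

12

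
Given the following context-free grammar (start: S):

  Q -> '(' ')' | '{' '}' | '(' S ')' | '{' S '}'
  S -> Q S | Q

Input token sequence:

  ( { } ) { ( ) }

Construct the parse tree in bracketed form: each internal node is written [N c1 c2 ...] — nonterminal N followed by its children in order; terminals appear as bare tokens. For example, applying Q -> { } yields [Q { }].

S
Q S
( S ) S
( Q ) S
( { } ) S
( { } ) Q
( { } ) { S }
( { } ) { Q }
( { } ) { ( ) }

[S [Q ( [S [Q { }]] )] [S [Q { [S [Q ( )]] }]]]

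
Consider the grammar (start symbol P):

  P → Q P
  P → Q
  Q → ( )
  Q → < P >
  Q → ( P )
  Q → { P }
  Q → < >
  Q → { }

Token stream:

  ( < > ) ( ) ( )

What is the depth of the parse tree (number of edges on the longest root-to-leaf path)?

4

[P [Q ( [P [Q < >]] )] [P [Q ( )] [P [Q ( )]]]]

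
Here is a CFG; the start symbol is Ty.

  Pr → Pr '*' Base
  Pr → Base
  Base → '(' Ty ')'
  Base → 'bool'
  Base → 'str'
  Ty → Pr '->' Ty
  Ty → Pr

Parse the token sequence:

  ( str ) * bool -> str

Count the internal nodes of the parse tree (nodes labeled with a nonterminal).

[Ty [Pr [Pr [Base ( [Ty [Pr [Base str]]] )]] * [Base bool]] -> [Ty [Pr [Base str]]]]

11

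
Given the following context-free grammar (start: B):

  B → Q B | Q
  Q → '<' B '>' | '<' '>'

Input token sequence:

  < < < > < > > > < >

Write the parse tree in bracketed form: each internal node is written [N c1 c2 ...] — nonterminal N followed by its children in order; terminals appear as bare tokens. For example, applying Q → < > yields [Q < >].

[B [Q < [B [Q < [B [Q < >] [B [Q < >]]] >]] >] [B [Q < >]]]

B
Q B
< B > B
< Q > B
< < B > > B
< < Q B > > B
< < < > B > > B
< < < > Q > > B
< < < > < > > > B
< < < > < > > > Q
< < < > < > > > < >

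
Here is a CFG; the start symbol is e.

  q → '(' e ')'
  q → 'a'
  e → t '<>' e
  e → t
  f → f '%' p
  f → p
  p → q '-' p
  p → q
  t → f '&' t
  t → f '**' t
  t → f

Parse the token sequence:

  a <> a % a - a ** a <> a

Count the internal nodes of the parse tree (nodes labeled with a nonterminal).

24

[e [t [f [p [q a]]]] <> [e [t [f [f [p [q a]]] % [p [q a] - [p [q a]]]] ** [t [f [p [q a]]]]] <> [e [t [f [p [q a]]]]]]]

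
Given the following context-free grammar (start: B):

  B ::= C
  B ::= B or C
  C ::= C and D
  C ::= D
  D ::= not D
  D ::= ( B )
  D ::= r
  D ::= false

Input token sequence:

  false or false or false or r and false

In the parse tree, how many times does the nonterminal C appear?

5

[B [B [B [B [C [D false]]] or [C [D false]]] or [C [D false]]] or [C [C [D r]] and [D false]]]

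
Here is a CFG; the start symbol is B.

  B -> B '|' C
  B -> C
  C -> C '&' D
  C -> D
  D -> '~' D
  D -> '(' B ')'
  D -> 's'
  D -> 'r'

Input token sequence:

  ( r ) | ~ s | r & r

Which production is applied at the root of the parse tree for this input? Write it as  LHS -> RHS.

[B [B [B [C [D ( [B [C [D r]]] )]]] | [C [D ~ [D s]]]] | [C [C [D r]] & [D r]]]

B -> B '|' C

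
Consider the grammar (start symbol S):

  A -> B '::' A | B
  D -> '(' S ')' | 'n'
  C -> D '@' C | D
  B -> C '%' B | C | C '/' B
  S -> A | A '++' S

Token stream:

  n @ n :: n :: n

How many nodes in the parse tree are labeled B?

3

[S [A [B [C [D n] @ [C [D n]]]] :: [A [B [C [D n]]] :: [A [B [C [D n]]]]]]]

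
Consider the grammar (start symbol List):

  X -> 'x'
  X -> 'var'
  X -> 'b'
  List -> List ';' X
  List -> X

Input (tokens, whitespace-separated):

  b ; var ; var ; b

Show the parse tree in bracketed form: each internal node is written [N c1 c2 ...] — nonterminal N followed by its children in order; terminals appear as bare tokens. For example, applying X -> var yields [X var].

List
List ; X
List ; X ; X
List ; X ; X ; X
X ; X ; X ; X
b ; X ; X ; X
b ; var ; X ; X
b ; var ; var ; X
b ; var ; var ; b

[List [List [List [List [X b]] ; [X var]] ; [X var]] ; [X b]]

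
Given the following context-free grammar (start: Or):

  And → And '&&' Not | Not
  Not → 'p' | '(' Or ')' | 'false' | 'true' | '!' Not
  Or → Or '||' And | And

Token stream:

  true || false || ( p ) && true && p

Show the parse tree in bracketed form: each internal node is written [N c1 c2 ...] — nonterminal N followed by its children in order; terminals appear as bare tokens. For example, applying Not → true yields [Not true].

[Or [Or [Or [And [Not true]]] || [And [Not false]]] || [And [And [And [Not ( [Or [And [Not p]]] )]] && [Not true]] && [Not p]]]

Or
Or || And
Or || And || And
And || And || And
Not || And || And
true || And || And
true || Not || And
true || false || And
true || false || And && Not
true || false || And && Not && Not
true || false || Not && Not && Not
true || false || ( Or ) && Not && Not
true || false || ( And ) && Not && Not
true || false || ( Not ) && Not && Not
true || false || ( p ) && Not && Not
true || false || ( p ) && true && Not
true || false || ( p ) && true && p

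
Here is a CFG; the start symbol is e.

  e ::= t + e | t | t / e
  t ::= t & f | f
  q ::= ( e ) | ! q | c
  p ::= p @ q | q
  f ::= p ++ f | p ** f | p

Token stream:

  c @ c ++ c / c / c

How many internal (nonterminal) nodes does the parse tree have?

20

[e [t [f [p [p [q c]] @ [q c]] ++ [f [p [q c]]]]] / [e [t [f [p [q c]]]] / [e [t [f [p [q c]]]]]]]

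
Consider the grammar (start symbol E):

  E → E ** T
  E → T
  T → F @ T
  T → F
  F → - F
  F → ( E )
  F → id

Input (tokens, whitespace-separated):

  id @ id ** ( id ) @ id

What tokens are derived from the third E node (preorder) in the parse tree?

[E [E [T [F id] @ [T [F id]]]] ** [T [F ( [E [T [F id]]] )] @ [T [F id]]]]

id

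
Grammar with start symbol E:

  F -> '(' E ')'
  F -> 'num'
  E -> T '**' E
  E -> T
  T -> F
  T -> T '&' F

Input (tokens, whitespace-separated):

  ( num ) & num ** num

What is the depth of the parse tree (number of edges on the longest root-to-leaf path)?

[E [T [T [F ( [E [T [F num]]] )]] & [F num]] ** [E [T [F num]]]]

7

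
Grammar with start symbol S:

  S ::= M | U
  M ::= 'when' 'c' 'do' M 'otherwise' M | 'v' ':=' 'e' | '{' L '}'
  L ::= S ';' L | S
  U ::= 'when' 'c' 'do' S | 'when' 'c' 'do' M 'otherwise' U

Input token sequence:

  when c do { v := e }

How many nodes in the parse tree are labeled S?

3

[S [U when c do [S [M { [L [S [M v := e]]] }]]]]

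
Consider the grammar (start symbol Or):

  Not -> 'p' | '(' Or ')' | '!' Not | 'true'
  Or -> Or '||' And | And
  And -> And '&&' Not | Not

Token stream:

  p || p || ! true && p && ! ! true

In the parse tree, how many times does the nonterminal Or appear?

[Or [Or [Or [And [Not p]]] || [And [Not p]]] || [And [And [And [Not ! [Not true]]] && [Not p]] && [Not ! [Not ! [Not true]]]]]

3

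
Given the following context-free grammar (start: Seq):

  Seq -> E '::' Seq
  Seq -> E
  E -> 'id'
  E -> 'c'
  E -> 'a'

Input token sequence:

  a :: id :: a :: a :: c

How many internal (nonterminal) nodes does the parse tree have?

10

[Seq [E a] :: [Seq [E id] :: [Seq [E a] :: [Seq [E a] :: [Seq [E c]]]]]]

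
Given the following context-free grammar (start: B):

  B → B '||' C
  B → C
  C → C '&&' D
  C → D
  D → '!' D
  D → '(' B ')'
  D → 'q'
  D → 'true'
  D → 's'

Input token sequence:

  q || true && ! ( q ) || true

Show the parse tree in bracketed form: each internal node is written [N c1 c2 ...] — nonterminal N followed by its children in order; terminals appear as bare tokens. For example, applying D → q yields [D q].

[B [B [B [C [D q]]] || [C [C [D true]] && [D ! [D ( [B [C [D q]]] )]]]] || [C [D true]]]

B
B || C
B || C || C
C || C || C
D || C || C
q || C || C
q || C && D || C
q || D && D || C
q || true && D || C
q || true && ! D || C
q || true && ! ( B ) || C
q || true && ! ( C ) || C
q || true && ! ( D ) || C
q || true && ! ( q ) || C
q || true && ! ( q ) || D
q || true && ! ( q ) || true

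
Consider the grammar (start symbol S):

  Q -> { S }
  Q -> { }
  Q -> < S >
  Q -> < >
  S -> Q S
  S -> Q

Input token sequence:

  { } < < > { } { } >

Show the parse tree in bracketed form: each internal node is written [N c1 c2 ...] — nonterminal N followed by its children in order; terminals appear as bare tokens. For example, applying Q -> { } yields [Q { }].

S
Q S
{ } S
{ } Q
{ } < S >
{ } < Q S >
{ } < < > S >
{ } < < > Q S >
{ } < < > { } S >
{ } < < > { } Q >
{ } < < > { } { } >

[S [Q { }] [S [Q < [S [Q < >] [S [Q { }] [S [Q { }]]]] >]]]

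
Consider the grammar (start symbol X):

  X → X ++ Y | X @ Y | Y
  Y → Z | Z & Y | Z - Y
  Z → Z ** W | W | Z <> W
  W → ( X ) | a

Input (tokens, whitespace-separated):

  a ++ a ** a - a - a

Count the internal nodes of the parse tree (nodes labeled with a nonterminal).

[X [X [Y [Z [W a]]]] ++ [Y [Z [Z [W a]] ** [W a]] - [Y [Z [W a]] - [Y [Z [W a]]]]]]

16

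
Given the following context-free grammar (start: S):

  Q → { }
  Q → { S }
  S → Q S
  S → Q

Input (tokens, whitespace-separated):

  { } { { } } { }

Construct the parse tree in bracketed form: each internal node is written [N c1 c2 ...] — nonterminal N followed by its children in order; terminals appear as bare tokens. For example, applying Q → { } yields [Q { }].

S
Q S
{ } S
{ } Q S
{ } { S } S
{ } { Q } S
{ } { { } } S
{ } { { } } Q
{ } { { } } { }

[S [Q { }] [S [Q { [S [Q { }]] }] [S [Q { }]]]]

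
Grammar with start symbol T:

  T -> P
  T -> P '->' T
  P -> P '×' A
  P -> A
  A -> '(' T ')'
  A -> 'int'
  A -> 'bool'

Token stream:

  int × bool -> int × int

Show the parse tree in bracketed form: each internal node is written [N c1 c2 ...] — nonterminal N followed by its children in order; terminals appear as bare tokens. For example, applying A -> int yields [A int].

T
P -> T
P × A -> T
A × A -> T
int × A -> T
int × bool -> T
int × bool -> P
int × bool -> P × A
int × bool -> A × A
int × bool -> int × A
int × bool -> int × int

[T [P [P [A int]] × [A bool]] -> [T [P [P [A int]] × [A int]]]]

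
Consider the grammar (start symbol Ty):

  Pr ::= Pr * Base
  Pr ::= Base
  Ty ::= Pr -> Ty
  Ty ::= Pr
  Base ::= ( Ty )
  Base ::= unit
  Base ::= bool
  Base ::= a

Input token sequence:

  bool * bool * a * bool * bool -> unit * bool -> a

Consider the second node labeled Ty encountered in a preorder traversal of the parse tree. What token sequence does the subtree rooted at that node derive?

[Ty [Pr [Pr [Pr [Pr [Pr [Base bool]] * [Base bool]] * [Base a]] * [Base bool]] * [Base bool]] -> [Ty [Pr [Pr [Base unit]] * [Base bool]] -> [Ty [Pr [Base a]]]]]

unit * bool -> a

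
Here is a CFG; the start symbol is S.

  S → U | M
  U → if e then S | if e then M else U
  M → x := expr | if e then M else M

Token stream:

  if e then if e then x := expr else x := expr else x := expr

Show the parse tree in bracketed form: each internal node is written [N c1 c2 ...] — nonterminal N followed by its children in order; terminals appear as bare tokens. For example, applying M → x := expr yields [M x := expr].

S
M
if e then M else M
if e then if e then M else M else M
if e then if e then x := expr else M else M
if e then if e then x := expr else x := expr else M
if e then if e then x := expr else x := expr else x := expr

[S [M if e then [M if e then [M x := expr] else [M x := expr]] else [M x := expr]]]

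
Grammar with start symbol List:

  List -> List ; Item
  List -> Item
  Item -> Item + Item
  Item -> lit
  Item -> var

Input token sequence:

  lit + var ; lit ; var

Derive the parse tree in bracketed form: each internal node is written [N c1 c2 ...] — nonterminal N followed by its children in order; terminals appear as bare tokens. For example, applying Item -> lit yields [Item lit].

[List [List [List [Item [Item lit] + [Item var]]] ; [Item lit]] ; [Item var]]

List
List ; Item
List ; Item ; Item
Item ; Item ; Item
Item + Item ; Item ; Item
lit + Item ; Item ; Item
lit + var ; Item ; Item
lit + var ; lit ; Item
lit + var ; lit ; var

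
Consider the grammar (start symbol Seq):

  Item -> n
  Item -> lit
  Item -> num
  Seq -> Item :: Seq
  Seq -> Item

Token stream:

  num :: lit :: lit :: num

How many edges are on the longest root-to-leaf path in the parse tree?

5

[Seq [Item num] :: [Seq [Item lit] :: [Seq [Item lit] :: [Seq [Item num]]]]]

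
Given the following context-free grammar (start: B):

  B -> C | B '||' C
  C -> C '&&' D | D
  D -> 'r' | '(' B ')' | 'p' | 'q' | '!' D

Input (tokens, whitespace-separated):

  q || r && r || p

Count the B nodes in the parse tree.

3

[B [B [B [C [D q]]] || [C [C [D r]] && [D r]]] || [C [D p]]]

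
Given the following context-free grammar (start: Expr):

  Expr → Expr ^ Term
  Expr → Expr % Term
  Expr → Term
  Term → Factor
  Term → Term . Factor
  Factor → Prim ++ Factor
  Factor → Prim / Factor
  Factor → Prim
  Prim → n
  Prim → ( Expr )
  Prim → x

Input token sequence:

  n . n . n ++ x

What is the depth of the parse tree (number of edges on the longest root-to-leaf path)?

[Expr [Term [Term [Term [Factor [Prim n]]] . [Factor [Prim n]]] . [Factor [Prim n] ++ [Factor [Prim x]]]]]

6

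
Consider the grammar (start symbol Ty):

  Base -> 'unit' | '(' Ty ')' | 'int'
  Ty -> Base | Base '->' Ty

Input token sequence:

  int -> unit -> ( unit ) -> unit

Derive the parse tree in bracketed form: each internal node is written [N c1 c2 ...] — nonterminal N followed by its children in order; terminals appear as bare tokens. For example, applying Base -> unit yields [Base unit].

Ty
Base -> Ty
int -> Ty
int -> Base -> Ty
int -> unit -> Ty
int -> unit -> Base -> Ty
int -> unit -> ( Ty ) -> Ty
int -> unit -> ( Base ) -> Ty
int -> unit -> ( unit ) -> Ty
int -> unit -> ( unit ) -> Base
int -> unit -> ( unit ) -> unit

[Ty [Base int] -> [Ty [Base unit] -> [Ty [Base ( [Ty [Base unit]] )] -> [Ty [Base unit]]]]]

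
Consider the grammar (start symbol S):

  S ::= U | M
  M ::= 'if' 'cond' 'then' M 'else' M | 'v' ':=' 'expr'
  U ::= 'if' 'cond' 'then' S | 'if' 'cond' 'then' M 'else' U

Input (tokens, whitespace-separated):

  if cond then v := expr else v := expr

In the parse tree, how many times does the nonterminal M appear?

[S [M if cond then [M v := expr] else [M v := expr]]]

3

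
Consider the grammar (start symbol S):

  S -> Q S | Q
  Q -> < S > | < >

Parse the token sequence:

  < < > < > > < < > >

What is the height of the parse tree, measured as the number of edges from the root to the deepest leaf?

[S [Q < [S [Q < >] [S [Q < >]]] >] [S [Q < [S [Q < >]] >]]]

5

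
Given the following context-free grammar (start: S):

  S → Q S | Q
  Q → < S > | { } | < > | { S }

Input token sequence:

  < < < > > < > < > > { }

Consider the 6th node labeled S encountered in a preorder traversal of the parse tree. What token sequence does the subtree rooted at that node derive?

{ }

[S [Q < [S [Q < [S [Q < >]] >] [S [Q < >] [S [Q < >]]]] >] [S [Q { }]]]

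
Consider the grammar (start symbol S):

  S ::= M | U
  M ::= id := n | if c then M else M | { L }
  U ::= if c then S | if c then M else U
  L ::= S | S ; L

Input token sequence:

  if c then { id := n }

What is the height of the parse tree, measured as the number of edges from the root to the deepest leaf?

7

[S [U if c then [S [M { [L [S [M id := n]]] }]]]]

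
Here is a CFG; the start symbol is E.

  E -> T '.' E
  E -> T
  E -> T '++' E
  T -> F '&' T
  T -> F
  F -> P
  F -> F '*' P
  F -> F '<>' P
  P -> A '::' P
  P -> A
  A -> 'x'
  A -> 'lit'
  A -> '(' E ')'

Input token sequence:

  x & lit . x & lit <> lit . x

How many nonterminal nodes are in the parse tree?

[E [T [F [P [A x]]] & [T [F [P [A lit]]]]] . [E [T [F [P [A x]]] & [T [F [F [P [A lit]]] <> [P [A lit]]]]] . [E [T [F [P [A x]]]]]]]

26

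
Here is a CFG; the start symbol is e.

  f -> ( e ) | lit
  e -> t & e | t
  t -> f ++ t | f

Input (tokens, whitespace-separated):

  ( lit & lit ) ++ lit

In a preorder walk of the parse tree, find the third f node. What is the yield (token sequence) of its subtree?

lit

[e [t [f ( [e [t [f lit]] & [e [t [f lit]]]] )] ++ [t [f lit]]]]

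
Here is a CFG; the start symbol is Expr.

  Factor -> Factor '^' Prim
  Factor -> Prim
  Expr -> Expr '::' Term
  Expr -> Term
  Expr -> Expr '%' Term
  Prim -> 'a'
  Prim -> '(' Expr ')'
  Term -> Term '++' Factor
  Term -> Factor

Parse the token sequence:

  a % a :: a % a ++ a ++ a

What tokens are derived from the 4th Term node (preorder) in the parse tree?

[Expr [Expr [Expr [Expr [Term [Factor [Prim a]]]] % [Term [Factor [Prim a]]]] :: [Term [Factor [Prim a]]]] % [Term [Term [Term [Factor [Prim a]]] ++ [Factor [Prim a]]] ++ [Factor [Prim a]]]]

a ++ a ++ a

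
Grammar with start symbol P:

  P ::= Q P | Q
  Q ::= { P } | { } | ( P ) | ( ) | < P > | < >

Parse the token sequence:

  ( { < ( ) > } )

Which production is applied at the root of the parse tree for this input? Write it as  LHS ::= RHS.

[P [Q ( [P [Q { [P [Q < [P [Q ( )]] >]] }]] )]]

P ::= Q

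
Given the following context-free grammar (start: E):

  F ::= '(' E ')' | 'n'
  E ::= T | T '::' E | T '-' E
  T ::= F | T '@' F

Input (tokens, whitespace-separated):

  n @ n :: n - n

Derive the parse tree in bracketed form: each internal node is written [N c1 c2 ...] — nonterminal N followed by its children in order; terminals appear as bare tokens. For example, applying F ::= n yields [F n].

[E [T [T [F n]] @ [F n]] :: [E [T [F n]] - [E [T [F n]]]]]

E
T :: E
T @ F :: E
F @ F :: E
n @ F :: E
n @ n :: E
n @ n :: T - E
n @ n :: F - E
n @ n :: n - E
n @ n :: n - T
n @ n :: n - F
n @ n :: n - n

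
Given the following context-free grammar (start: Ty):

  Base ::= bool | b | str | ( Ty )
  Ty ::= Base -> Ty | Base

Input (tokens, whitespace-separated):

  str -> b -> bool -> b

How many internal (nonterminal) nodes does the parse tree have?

[Ty [Base str] -> [Ty [Base b] -> [Ty [Base bool] -> [Ty [Base b]]]]]

8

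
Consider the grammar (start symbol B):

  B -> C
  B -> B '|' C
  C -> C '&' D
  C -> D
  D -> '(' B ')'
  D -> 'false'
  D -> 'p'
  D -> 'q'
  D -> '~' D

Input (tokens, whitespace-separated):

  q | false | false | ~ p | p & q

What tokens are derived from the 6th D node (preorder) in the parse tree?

[B [B [B [B [B [C [D q]]] | [C [D false]]] | [C [D false]]] | [C [D ~ [D p]]]] | [C [C [D p]] & [D q]]]

p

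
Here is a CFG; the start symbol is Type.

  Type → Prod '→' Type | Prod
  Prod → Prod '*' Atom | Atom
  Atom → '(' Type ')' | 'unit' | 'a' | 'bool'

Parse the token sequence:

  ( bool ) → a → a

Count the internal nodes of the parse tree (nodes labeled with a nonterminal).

12

[Type [Prod [Atom ( [Type [Prod [Atom bool]]] )]] → [Type [Prod [Atom a]] → [Type [Prod [Atom a]]]]]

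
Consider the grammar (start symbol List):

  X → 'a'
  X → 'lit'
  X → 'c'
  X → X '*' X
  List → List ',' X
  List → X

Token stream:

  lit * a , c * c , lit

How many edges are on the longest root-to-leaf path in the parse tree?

5

[List [List [List [X [X lit] * [X a]]] , [X [X c] * [X c]]] , [X lit]]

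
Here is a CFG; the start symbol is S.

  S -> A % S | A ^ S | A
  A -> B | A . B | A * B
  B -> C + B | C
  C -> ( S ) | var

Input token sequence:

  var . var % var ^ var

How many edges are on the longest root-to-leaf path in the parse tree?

6

[S [A [A [B [C var]]] . [B [C var]]] % [S [A [B [C var]]] ^ [S [A [B [C var]]]]]]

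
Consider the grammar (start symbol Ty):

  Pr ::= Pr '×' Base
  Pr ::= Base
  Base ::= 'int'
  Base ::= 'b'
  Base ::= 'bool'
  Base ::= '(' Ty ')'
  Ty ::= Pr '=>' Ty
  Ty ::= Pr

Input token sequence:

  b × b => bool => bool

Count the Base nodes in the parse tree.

4

[Ty [Pr [Pr [Base b]] × [Base b]] => [Ty [Pr [Base bool]] => [Ty [Pr [Base bool]]]]]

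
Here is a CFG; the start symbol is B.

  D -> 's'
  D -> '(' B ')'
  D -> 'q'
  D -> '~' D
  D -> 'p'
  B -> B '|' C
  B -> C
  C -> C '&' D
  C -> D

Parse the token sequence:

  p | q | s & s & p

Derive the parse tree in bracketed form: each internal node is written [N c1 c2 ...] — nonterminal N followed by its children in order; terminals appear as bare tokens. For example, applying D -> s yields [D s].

B
B | C
B | C | C
C | C | C
D | C | C
p | C | C
p | D | C
p | q | C
p | q | C & D
p | q | C & D & D
p | q | D & D & D
p | q | s & D & D
p | q | s & s & D
p | q | s & s & p

[B [B [B [C [D p]]] | [C [D q]]] | [C [C [C [D s]] & [D s]] & [D p]]]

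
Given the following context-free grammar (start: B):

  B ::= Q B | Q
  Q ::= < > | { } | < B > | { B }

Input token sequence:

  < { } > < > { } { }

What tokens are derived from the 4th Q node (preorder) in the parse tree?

{ }

[B [Q < [B [Q { }]] >] [B [Q < >] [B [Q { }] [B [Q { }]]]]]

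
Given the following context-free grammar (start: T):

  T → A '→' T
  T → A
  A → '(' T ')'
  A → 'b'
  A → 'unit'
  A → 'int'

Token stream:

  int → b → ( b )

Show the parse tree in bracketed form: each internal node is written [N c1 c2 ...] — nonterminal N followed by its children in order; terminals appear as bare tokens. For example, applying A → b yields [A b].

[T [A int] → [T [A b] → [T [A ( [T [A b]] )]]]]

T
A → T
int → T
int → A → T
int → b → T
int → b → A
int → b → ( T )
int → b → ( A )
int → b → ( b )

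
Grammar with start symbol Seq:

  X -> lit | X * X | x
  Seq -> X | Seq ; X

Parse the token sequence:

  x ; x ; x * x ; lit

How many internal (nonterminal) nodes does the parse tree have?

[Seq [Seq [Seq [Seq [X x]] ; [X x]] ; [X [X x] * [X x]]] ; [X lit]]

10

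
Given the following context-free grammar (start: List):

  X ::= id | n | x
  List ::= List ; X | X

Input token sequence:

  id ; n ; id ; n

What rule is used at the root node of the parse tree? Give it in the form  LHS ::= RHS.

[List [List [List [List [X id]] ; [X n]] ; [X id]] ; [X n]]

List ::= List ; X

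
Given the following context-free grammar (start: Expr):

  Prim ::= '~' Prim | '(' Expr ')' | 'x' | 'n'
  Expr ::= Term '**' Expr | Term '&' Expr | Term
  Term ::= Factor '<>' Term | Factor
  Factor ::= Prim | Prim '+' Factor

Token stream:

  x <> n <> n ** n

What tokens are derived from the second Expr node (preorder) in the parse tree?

[Expr [Term [Factor [Prim x]] <> [Term [Factor [Prim n]] <> [Term [Factor [Prim n]]]]] ** [Expr [Term [Factor [Prim n]]]]]

n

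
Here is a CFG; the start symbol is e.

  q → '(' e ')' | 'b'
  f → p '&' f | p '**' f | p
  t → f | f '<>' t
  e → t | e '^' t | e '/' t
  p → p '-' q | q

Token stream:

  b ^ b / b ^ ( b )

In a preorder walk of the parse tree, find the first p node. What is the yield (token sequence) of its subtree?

[e [e [e [e [t [f [p [q b]]]]] ^ [t [f [p [q b]]]]] / [t [f [p [q b]]]]] ^ [t [f [p [q ( [e [t [f [p [q b]]]]] )]]]]]

b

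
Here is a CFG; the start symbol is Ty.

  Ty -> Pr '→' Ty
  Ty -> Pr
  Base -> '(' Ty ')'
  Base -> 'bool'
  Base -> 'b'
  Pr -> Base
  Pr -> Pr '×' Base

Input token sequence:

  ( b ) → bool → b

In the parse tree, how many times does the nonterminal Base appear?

[Ty [Pr [Base ( [Ty [Pr [Base b]]] )]] → [Ty [Pr [Base bool]] → [Ty [Pr [Base b]]]]]

4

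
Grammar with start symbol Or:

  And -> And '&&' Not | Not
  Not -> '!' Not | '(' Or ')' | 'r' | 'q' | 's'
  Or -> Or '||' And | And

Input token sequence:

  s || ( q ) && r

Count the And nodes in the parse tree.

4

[Or [Or [And [Not s]]] || [And [And [Not ( [Or [And [Not q]]] )]] && [Not r]]]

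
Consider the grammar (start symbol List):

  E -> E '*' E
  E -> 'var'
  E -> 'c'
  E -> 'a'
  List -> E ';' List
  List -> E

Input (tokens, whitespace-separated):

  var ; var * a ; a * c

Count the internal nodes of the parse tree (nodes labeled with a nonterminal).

10

[List [E var] ; [List [E [E var] * [E a]] ; [List [E [E a] * [E c]]]]]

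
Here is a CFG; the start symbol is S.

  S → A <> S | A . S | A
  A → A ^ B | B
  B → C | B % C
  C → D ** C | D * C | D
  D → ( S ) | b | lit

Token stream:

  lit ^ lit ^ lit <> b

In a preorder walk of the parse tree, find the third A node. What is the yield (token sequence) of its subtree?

[S [A [A [A [B [C [D lit]]]] ^ [B [C [D lit]]]] ^ [B [C [D lit]]]] <> [S [A [B [C [D b]]]]]]

lit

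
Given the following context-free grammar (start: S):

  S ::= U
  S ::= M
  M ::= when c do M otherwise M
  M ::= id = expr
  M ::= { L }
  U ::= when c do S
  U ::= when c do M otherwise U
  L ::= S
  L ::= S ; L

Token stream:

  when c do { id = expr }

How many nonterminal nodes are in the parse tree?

[S [U when c do [S [M { [L [S [M id = expr]]] }]]]]

7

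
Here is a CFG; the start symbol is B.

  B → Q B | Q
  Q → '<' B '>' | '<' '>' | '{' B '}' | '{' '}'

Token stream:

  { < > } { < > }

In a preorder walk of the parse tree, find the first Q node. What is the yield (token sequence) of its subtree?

[B [Q { [B [Q < >]] }] [B [Q { [B [Q < >]] }]]]

{ < > }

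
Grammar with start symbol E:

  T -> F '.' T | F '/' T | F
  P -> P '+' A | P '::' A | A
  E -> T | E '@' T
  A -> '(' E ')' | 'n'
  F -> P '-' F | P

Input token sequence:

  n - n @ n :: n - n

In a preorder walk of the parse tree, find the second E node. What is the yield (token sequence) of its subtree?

[E [E [T [F [P [A n]] - [F [P [A n]]]]]] @ [T [F [P [P [A n]] :: [A n]] - [F [P [A n]]]]]]

n - n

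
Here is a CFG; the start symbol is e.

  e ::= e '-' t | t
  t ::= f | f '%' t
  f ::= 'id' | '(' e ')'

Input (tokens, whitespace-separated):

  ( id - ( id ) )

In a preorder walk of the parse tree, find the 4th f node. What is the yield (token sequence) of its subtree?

[e [t [f ( [e [e [t [f id]]] - [t [f ( [e [t [f id]]] )]]] )]]]

id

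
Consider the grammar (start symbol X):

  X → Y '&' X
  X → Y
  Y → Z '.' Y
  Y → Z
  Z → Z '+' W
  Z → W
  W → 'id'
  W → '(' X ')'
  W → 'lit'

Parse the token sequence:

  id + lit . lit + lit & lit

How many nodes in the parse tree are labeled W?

5

[X [Y [Z [Z [W id]] + [W lit]] . [Y [Z [Z [W lit]] + [W lit]]]] & [X [Y [Z [W lit]]]]]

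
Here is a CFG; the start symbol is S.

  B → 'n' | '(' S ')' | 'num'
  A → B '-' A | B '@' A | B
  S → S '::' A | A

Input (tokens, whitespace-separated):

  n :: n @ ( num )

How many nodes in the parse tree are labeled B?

[S [S [A [B n]]] :: [A [B n] @ [A [B ( [S [A [B num]]] )]]]]

4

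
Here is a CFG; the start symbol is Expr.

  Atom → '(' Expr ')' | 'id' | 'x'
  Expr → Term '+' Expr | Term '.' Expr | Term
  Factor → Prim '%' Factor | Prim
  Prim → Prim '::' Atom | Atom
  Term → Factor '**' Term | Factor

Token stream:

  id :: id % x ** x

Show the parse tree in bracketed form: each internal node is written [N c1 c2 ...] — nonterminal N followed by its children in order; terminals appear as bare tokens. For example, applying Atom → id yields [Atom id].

[Expr [Term [Factor [Prim [Prim [Atom id]] :: [Atom id]] % [Factor [Prim [Atom x]]]] ** [Term [Factor [Prim [Atom x]]]]]]

Expr
Term
Factor ** Term
Prim % Factor ** Term
Prim :: Atom % Factor ** Term
Atom :: Atom % Factor ** Term
id :: Atom % Factor ** Term
id :: id % Factor ** Term
id :: id % Prim ** Term
id :: id % Atom ** Term
id :: id % x ** Term
id :: id % x ** Factor
id :: id % x ** Prim
id :: id % x ** Atom
id :: id % x ** x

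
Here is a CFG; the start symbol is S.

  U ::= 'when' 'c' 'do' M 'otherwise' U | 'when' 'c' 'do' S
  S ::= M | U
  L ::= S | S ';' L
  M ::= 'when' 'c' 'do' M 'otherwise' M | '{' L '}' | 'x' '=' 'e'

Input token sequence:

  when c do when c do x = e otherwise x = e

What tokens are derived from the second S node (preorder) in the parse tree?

[S [U when c do [S [M when c do [M x = e] otherwise [M x = e]]]]]

when c do x = e otherwise x = e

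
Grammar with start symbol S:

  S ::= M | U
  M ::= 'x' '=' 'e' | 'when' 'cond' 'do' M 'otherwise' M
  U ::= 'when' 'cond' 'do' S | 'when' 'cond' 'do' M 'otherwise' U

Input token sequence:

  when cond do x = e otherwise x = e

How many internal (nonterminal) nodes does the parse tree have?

[S [M when cond do [M x = e] otherwise [M x = e]]]

4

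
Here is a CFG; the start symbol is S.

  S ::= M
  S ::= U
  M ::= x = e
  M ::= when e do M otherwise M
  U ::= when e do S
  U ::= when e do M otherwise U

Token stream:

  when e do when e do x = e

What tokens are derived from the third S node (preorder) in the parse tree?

[S [U when e do [S [U when e do [S [M x = e]]]]]]

x = e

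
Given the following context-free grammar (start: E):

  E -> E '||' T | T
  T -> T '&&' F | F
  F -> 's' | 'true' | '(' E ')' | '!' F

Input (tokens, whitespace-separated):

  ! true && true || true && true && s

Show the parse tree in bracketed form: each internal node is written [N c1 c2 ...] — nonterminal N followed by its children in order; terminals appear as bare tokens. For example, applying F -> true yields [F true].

E
E || T
T || T
T && F || T
F && F || T
! F && F || T
! true && F || T
! true && true || T
! true && true || T && F
! true && true || T && F && F
! true && true || F && F && F
! true && true || true && F && F
! true && true || true && true && F
! true && true || true && true && s

[E [E [T [T [F ! [F true]]] && [F true]]] || [T [T [T [F true]] && [F true]] && [F s]]]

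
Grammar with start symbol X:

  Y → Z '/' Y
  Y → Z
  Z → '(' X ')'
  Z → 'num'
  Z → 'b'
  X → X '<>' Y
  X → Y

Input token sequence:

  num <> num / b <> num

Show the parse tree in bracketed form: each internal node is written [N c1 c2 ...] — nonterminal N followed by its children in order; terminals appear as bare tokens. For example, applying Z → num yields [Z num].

X
X <> Y
X <> Y <> Y
Y <> Y <> Y
Z <> Y <> Y
num <> Y <> Y
num <> Z / Y <> Y
num <> num / Y <> Y
num <> num / Z <> Y
num <> num / b <> Y
num <> num / b <> Z
num <> num / b <> num

[X [X [X [Y [Z num]]] <> [Y [Z num] / [Y [Z b]]]] <> [Y [Z num]]]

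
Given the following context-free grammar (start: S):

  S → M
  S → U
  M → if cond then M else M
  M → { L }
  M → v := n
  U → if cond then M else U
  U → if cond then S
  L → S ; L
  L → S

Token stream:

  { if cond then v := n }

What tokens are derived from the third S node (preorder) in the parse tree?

[S [M { [L [S [U if cond then [S [M v := n]]]]] }]]

v := n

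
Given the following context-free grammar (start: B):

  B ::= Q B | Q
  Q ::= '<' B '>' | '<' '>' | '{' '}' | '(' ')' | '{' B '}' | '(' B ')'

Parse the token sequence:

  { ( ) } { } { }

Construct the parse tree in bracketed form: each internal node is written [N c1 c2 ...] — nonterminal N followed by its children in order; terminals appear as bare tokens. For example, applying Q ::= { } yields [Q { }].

[B [Q { [B [Q ( )]] }] [B [Q { }] [B [Q { }]]]]

B
Q B
{ B } B
{ Q } B
{ ( ) } B
{ ( ) } Q B
{ ( ) } { } B
{ ( ) } { } Q
{ ( ) } { } { }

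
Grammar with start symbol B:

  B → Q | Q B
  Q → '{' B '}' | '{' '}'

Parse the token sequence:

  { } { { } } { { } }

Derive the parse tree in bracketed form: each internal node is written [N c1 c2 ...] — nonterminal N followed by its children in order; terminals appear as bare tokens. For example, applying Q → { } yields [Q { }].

B
Q B
{ } B
{ } Q B
{ } { B } B
{ } { Q } B
{ } { { } } B
{ } { { } } Q
{ } { { } } { B }
{ } { { } } { Q }
{ } { { } } { { } }

[B [Q { }] [B [Q { [B [Q { }]] }] [B [Q { [B [Q { }]] }]]]]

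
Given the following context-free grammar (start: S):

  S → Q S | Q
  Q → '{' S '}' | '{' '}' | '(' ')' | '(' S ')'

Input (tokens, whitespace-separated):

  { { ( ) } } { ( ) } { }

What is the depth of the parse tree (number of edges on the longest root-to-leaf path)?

[S [Q { [S [Q { [S [Q ( )]] }]] }] [S [Q { [S [Q ( )]] }] [S [Q { }]]]]

6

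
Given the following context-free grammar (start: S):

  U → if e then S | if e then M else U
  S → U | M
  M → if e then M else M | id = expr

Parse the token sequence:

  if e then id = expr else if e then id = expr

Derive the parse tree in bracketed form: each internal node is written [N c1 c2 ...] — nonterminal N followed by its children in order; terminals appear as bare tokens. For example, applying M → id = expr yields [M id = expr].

S
U
if e then M else U
if e then id = expr else U
if e then id = expr else if e then S
if e then id = expr else if e then M
if e then id = expr else if e then id = expr

[S [U if e then [M id = expr] else [U if e then [S [M id = expr]]]]]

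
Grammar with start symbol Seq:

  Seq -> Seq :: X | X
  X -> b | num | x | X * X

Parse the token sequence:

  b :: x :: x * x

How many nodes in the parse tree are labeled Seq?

[Seq [Seq [Seq [X b]] :: [X x]] :: [X [X x] * [X x]]]

3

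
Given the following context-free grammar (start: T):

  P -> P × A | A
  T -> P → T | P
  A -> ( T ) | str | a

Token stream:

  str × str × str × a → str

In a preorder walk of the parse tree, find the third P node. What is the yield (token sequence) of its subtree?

[T [P [P [P [P [A str]] × [A str]] × [A str]] × [A a]] → [T [P [A str]]]]

str × str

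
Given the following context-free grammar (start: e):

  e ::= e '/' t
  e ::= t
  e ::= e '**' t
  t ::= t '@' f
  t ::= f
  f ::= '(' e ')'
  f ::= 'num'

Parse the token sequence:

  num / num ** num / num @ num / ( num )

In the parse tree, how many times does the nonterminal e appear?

[e [e [e [e [e [t [f num]]] / [t [f num]]] ** [t [f num]]] / [t [t [f num]] @ [f num]]] / [t [f ( [e [t [f num]]] )]]]

6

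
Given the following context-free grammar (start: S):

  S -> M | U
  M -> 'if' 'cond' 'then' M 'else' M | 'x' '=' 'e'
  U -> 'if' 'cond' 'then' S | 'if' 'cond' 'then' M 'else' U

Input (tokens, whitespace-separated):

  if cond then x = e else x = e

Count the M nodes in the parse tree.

[S [M if cond then [M x = e] else [M x = e]]]

3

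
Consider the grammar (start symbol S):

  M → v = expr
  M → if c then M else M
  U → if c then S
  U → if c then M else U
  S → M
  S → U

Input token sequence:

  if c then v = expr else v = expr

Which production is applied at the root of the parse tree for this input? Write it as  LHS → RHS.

[S [M if c then [M v = expr] else [M v = expr]]]

S → M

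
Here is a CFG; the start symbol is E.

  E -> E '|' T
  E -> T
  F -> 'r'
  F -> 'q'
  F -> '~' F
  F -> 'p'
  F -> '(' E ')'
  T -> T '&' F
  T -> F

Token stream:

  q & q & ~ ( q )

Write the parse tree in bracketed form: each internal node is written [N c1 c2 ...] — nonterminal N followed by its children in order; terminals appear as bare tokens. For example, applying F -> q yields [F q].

[E [T [T [T [F q]] & [F q]] & [F ~ [F ( [E [T [F q]]] )]]]]

E
T
T & F
T & F & F
F & F & F
q & F & F
q & q & F
q & q & ~ F
q & q & ~ ( E )
q & q & ~ ( T )
q & q & ~ ( F )
q & q & ~ ( q )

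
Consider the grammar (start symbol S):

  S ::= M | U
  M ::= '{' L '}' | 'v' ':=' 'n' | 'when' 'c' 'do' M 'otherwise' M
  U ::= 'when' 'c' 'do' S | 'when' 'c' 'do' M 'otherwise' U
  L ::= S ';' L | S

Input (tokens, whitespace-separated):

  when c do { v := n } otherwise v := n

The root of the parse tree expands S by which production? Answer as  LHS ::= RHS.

S ::= M

[S [M when c do [M { [L [S [M v := n]]] }] otherwise [M v := n]]]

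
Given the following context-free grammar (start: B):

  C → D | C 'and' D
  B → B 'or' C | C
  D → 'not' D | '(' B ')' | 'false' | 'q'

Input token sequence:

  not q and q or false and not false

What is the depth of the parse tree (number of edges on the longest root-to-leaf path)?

6

[B [B [C [C [D not [D q]]] and [D q]]] or [C [C [D false]] and [D not [D false]]]]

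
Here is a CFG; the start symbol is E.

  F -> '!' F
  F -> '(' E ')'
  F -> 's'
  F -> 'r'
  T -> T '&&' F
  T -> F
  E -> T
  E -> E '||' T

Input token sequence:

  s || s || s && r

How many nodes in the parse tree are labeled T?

[E [E [E [T [F s]]] || [T [F s]]] || [T [T [F s]] && [F r]]]

4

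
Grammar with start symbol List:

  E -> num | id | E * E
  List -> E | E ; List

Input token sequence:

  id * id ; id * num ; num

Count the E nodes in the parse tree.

7

[List [E [E id] * [E id]] ; [List [E [E id] * [E num]] ; [List [E num]]]]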